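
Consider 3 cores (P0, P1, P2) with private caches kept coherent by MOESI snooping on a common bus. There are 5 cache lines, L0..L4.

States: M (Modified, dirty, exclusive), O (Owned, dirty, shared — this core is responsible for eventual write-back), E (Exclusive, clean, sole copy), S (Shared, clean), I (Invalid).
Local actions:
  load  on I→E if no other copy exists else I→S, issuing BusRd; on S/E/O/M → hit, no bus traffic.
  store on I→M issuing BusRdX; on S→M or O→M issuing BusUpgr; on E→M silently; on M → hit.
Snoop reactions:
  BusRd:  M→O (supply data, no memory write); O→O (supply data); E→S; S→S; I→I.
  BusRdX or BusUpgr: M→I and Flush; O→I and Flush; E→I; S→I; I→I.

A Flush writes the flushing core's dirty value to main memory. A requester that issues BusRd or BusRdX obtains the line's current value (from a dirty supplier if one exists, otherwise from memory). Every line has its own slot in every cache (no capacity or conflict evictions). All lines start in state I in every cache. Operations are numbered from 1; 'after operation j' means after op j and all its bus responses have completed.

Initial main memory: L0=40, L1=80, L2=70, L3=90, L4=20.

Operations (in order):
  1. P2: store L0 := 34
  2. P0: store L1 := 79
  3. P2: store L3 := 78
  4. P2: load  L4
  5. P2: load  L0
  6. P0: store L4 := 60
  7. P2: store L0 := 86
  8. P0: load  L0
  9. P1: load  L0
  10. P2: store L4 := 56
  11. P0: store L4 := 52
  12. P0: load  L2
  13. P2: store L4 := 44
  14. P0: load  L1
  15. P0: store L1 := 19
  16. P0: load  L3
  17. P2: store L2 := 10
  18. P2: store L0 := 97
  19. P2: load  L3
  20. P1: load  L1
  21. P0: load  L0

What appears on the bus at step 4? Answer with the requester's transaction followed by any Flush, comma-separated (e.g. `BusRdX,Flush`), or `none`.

step 1: P2: store L0 := 34  ⟶  IIM  (L0)  txn=BusRdX  M[L0]=40
step 2: P0: store L1 := 79  ⟶  MII  (L1)  txn=BusRdX  M[L1]=80
step 3: P2: store L3 := 78  ⟶  IIM  (L3)  txn=BusRdX  M[L3]=90
step 4: P2: load  L4  ⟶  IIE  (L4)  txn=BusRd  M[L4]=20
step 5: P2: load  L0  ⟶  IIM  (L0)  txn=∅  M[L0]=40
step 6: P0: store L4 := 60  ⟶  MII  (L4)  txn=BusRdX  M[L4]=20
step 7: P2: store L0 := 86  ⟶  IIM  (L0)  txn=∅  M[L0]=40
step 8: P0: load  L0  ⟶  SIO  (L0)  txn=BusRd  M[L0]=40
step 9: P1: load  L0  ⟶  SSO  (L0)  txn=BusRd  M[L0]=40
step 10: P2: store L4 := 56  ⟶  IIM  (L4)  txn=BusRdX+Flush  M[L4]=60
step 11: P0: store L4 := 52  ⟶  MII  (L4)  txn=BusRdX+Flush  M[L4]=56
step 12: P0: load  L2  ⟶  EII  (L2)  txn=BusRd  M[L2]=70
step 13: P2: store L4 := 44  ⟶  IIM  (L4)  txn=BusRdX+Flush  M[L4]=52
step 14: P0: load  L1  ⟶  MII  (L1)  txn=∅  M[L1]=80
step 15: P0: store L1 := 19  ⟶  MII  (L1)  txn=∅  M[L1]=80
step 16: P0: load  L3  ⟶  SIO  (L3)  txn=BusRd  M[L3]=90
step 17: P2: store L2 := 10  ⟶  IIM  (L2)  txn=BusRdX  M[L2]=70
step 18: P2: store L0 := 97  ⟶  IIM  (L0)  txn=BusUpgr  M[L0]=40
step 19: P2: load  L3  ⟶  SIO  (L3)  txn=∅  M[L3]=90
step 20: P1: load  L1  ⟶  OSI  (L1)  txn=BusRd  M[L1]=80
step 21: P0: load  L0  ⟶  SIO  (L0)  txn=BusRd  M[L0]=40

bus = BusRd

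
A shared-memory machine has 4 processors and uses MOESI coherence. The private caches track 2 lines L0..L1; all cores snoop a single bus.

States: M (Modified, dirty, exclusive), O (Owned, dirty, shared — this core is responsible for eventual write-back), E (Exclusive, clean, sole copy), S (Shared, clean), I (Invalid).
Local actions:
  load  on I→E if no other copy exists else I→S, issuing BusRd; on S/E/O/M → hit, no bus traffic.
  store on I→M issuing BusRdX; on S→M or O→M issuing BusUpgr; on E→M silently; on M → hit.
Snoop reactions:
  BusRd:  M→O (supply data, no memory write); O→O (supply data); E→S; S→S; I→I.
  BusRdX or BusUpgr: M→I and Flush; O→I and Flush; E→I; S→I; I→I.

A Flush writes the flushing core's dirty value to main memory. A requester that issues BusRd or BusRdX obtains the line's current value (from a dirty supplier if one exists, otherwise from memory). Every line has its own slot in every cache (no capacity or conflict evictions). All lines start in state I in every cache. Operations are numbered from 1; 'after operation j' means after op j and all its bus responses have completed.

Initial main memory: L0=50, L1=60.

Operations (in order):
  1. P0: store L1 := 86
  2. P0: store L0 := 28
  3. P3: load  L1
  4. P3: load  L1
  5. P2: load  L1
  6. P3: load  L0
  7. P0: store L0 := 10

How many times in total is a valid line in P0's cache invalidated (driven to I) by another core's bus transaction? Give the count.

invalidations = 0

step 1: P0: store L1 := 86  ⟶  MIII  (L1)  txn=BusRdX  M[L1]=60
step 2: P0: store L0 := 28  ⟶  MIII  (L0)  txn=BusRdX  M[L0]=50
step 3: P3: load  L1  ⟶  OIIS  (L1)  txn=BusRd  M[L1]=60
step 4: P3: load  L1  ⟶  OIIS  (L1)  txn=∅  M[L1]=60
step 5: P2: load  L1  ⟶  OISS  (L1)  txn=BusRd  M[L1]=60
step 6: P3: load  L0  ⟶  OIIS  (L0)  txn=BusRd  M[L0]=50
step 7: P0: store L0 := 10  ⟶  MIII  (L0)  txn=BusUpgr  M[L0]=50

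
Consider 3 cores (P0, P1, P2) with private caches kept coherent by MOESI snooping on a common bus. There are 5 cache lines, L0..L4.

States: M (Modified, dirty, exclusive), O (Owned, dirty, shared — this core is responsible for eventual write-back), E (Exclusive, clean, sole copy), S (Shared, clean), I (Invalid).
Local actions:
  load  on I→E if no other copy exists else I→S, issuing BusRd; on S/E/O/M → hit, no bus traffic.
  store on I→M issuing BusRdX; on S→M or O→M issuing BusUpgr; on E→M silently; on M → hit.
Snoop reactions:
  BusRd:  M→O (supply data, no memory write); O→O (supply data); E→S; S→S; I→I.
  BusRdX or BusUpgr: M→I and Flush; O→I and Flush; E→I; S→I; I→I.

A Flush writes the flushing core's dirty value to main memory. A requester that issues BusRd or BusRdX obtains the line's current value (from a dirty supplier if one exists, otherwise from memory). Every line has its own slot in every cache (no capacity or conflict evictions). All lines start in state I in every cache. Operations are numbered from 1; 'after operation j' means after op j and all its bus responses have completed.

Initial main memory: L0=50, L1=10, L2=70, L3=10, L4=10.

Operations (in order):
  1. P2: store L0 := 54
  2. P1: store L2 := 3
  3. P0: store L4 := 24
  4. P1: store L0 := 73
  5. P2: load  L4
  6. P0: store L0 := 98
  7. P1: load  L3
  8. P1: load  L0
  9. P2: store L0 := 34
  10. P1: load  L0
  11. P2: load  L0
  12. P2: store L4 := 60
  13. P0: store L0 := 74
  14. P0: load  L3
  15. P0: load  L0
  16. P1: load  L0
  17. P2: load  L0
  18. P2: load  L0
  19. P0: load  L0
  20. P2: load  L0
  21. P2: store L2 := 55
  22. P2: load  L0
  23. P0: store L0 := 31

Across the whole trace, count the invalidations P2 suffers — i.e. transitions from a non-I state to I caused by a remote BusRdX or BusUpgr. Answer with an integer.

step 1: P2: store L0 := 54  ⟶  IIM  (L0)  txn=BusRdX  M[L0]=50
step 2: P1: store L2 := 3  ⟶  IMI  (L2)  txn=BusRdX  M[L2]=70
step 3: P0: store L4 := 24  ⟶  MII  (L4)  txn=BusRdX  M[L4]=10
step 4: P1: store L0 := 73  ⟶  IMI  (L0)  txn=BusRdX+Flush  M[L0]=54
step 5: P2: load  L4  ⟶  OIS  (L4)  txn=BusRd  M[L4]=10
step 6: P0: store L0 := 98  ⟶  MII  (L0)  txn=BusRdX+Flush  M[L0]=73
step 7: P1: load  L3  ⟶  IEI  (L3)  txn=BusRd  M[L3]=10
step 8: P1: load  L0  ⟶  OSI  (L0)  txn=BusRd  M[L0]=73
step 9: P2: store L0 := 34  ⟶  IIM  (L0)  txn=BusRdX+Flush  M[L0]=98
step 10: P1: load  L0  ⟶  ISO  (L0)  txn=BusRd  M[L0]=98
step 11: P2: load  L0  ⟶  ISO  (L0)  txn=∅  M[L0]=98
step 12: P2: store L4 := 60  ⟶  IIM  (L4)  txn=BusUpgr+Flush  M[L4]=24
step 13: P0: store L0 := 74  ⟶  MII  (L0)  txn=BusRdX+Flush  M[L0]=34
step 14: P0: load  L3  ⟶  SSI  (L3)  txn=BusRd  M[L3]=10
step 15: P0: load  L0  ⟶  MII  (L0)  txn=∅  M[L0]=34
step 16: P1: load  L0  ⟶  OSI  (L0)  txn=BusRd  M[L0]=34
step 17: P2: load  L0  ⟶  OSS  (L0)  txn=BusRd  M[L0]=34
step 18: P2: load  L0  ⟶  OSS  (L0)  txn=∅  M[L0]=34
step 19: P0: load  L0  ⟶  OSS  (L0)  txn=∅  M[L0]=34
step 20: P2: load  L0  ⟶  OSS  (L0)  txn=∅  M[L0]=34
step 21: P2: store L2 := 55  ⟶  IIM  (L2)  txn=BusRdX+Flush  M[L2]=3
step 22: P2: load  L0  ⟶  OSS  (L0)  txn=∅  M[L0]=34
step 23: P0: store L0 := 31  ⟶  MII  (L0)  txn=BusUpgr  M[L0]=34

invalidations = 3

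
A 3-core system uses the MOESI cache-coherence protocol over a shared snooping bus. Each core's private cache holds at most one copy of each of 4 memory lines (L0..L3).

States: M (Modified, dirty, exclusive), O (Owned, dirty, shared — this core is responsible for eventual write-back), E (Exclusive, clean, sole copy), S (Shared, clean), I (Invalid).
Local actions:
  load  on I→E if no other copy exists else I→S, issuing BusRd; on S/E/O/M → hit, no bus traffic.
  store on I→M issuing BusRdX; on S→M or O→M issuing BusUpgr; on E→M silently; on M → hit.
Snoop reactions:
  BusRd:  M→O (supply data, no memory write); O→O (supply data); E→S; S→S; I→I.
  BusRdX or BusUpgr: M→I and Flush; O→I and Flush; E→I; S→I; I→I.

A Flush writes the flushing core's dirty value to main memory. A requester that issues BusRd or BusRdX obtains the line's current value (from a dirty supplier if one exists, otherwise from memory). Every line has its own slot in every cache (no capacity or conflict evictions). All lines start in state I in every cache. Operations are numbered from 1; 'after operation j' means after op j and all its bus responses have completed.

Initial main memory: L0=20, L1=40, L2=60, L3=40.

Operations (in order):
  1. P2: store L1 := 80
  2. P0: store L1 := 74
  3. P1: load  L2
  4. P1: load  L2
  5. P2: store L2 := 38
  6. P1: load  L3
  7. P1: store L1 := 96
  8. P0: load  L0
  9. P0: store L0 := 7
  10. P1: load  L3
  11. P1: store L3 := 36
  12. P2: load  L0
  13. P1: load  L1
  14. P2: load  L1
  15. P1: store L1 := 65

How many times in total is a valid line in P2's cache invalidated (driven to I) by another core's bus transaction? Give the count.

step 1: P2: store L1 := 80  ⟶  IIM  (L1)  txn=BusRdX  M[L1]=40
step 2: P0: store L1 := 74  ⟶  MII  (L1)  txn=BusRdX+Flush  M[L1]=80
step 3: P1: load  L2  ⟶  IEI  (L2)  txn=BusRd  M[L2]=60
step 4: P1: load  L2  ⟶  IEI  (L2)  txn=∅  M[L2]=60
step 5: P2: store L2 := 38  ⟶  IIM  (L2)  txn=BusRdX  M[L2]=60
step 6: P1: load  L3  ⟶  IEI  (L3)  txn=BusRd  M[L3]=40
step 7: P1: store L1 := 96  ⟶  IMI  (L1)  txn=BusRdX+Flush  M[L1]=74
step 8: P0: load  L0  ⟶  EII  (L0)  txn=BusRd  M[L0]=20
step 9: P0: store L0 := 7  ⟶  MII  (L0)  txn=∅  M[L0]=20
step 10: P1: load  L3  ⟶  IEI  (L3)  txn=∅  M[L3]=40
step 11: P1: store L3 := 36  ⟶  IMI  (L3)  txn=∅  M[L3]=40
step 12: P2: load  L0  ⟶  OIS  (L0)  txn=BusRd  M[L0]=20
step 13: P1: load  L1  ⟶  IMI  (L1)  txn=∅  M[L1]=74
step 14: P2: load  L1  ⟶  IOS  (L1)  txn=BusRd  M[L1]=74
step 15: P1: store L1 := 65  ⟶  IMI  (L1)  txn=BusUpgr  M[L1]=74

invalidations = 2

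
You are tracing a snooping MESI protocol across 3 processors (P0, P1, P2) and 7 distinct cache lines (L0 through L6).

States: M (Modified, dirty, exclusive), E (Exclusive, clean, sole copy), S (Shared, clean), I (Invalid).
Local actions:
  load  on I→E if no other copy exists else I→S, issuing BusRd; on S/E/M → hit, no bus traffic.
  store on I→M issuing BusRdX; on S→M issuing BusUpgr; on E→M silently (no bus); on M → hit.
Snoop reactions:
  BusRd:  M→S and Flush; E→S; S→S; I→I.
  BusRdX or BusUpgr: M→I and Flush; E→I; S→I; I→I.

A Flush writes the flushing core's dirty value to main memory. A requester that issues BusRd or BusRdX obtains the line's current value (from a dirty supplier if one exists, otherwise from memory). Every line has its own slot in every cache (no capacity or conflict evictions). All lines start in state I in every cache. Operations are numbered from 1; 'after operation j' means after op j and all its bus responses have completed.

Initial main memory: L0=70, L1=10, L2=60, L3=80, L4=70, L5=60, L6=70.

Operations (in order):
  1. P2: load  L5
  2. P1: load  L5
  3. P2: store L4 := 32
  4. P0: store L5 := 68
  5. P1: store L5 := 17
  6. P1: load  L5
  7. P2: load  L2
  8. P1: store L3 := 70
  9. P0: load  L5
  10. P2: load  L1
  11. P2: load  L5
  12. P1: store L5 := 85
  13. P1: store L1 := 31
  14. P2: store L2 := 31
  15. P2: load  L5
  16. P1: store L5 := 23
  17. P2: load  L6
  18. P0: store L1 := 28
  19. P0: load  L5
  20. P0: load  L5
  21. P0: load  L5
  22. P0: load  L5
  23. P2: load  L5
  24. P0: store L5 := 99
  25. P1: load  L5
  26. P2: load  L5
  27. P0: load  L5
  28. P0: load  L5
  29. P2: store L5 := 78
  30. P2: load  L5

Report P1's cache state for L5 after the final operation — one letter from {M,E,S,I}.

1. P2: load  L5  bus=[BusRd]  L5: P0=I P1=I P2=E  mem[L5]=60
2. P1: load  L5  bus=[BusRd]  L5: P0=I P1=S P2=S  mem[L5]=60
3. P2: store L4 := 32  bus=[BusRdX]  L4: P0=I P1=I P2=M  mem[L4]=70
4. P0: store L5 := 68  bus=[BusRdX]  L5: P0=M P1=I P2=I  mem[L5]=60
5. P1: store L5 := 17  bus=[BusRdX,Flush]  L5: P0=I P1=M P2=I  mem[L5]=68
6. P1: load  L5  bus=[-]  L5: P0=I P1=M P2=I  mem[L5]=68
7. P2: load  L2  bus=[BusRd]  L2: P0=I P1=I P2=E  mem[L2]=60
8. P1: store L3 := 70  bus=[BusRdX]  L3: P0=I P1=M P2=I  mem[L3]=80
9. P0: load  L5  bus=[BusRd,Flush]  L5: P0=S P1=S P2=I  mem[L5]=17
10. P2: load  L1  bus=[BusRd]  L1: P0=I P1=I P2=E  mem[L1]=10
11. P2: load  L5  bus=[BusRd]  L5: P0=S P1=S P2=S  mem[L5]=17
12. P1: store L5 := 85  bus=[BusUpgr]  L5: P0=I P1=M P2=I  mem[L5]=17
13. P1: store L1 := 31  bus=[BusRdX]  L1: P0=I P1=M P2=I  mem[L1]=10
14. P2: store L2 := 31  bus=[-]  L2: P0=I P1=I P2=M  mem[L2]=60
15. P2: load  L5  bus=[BusRd,Flush]  L5: P0=I P1=S P2=S  mem[L5]=85
16. P1: store L5 := 23  bus=[BusUpgr]  L5: P0=I P1=M P2=I  mem[L5]=85
17. P2: load  L6  bus=[BusRd]  L6: P0=I P1=I P2=E  mem[L6]=70
18. P0: store L1 := 28  bus=[BusRdX,Flush]  L1: P0=M P1=I P2=I  mem[L1]=31
19. P0: load  L5  bus=[BusRd,Flush]  L5: P0=S P1=S P2=I  mem[L5]=23
20. P0: load  L5  bus=[-]  L5: P0=S P1=S P2=I  mem[L5]=23
21. P0: load  L5  bus=[-]  L5: P0=S P1=S P2=I  mem[L5]=23
22. P0: load  L5  bus=[-]  L5: P0=S P1=S P2=I  mem[L5]=23
23. P2: load  L5  bus=[BusRd]  L5: P0=S P1=S P2=S  mem[L5]=23
24. P0: store L5 := 99  bus=[BusUpgr]  L5: P0=M P1=I P2=I  mem[L5]=23
25. P1: load  L5  bus=[BusRd,Flush]  L5: P0=S P1=S P2=I  mem[L5]=99
26. P2: load  L5  bus=[BusRd]  L5: P0=S P1=S P2=S  mem[L5]=99
27. P0: load  L5  bus=[-]  L5: P0=S P1=S P2=S  mem[L5]=99
28. P0: load  L5  bus=[-]  L5: P0=S P1=S P2=S  mem[L5]=99
29. P2: store L5 := 78  bus=[BusUpgr]  L5: P0=I P1=I P2=M  mem[L5]=99
30. P2: load  L5  bus=[-]  L5: P0=I P1=I P2=M  mem[L5]=99

state = I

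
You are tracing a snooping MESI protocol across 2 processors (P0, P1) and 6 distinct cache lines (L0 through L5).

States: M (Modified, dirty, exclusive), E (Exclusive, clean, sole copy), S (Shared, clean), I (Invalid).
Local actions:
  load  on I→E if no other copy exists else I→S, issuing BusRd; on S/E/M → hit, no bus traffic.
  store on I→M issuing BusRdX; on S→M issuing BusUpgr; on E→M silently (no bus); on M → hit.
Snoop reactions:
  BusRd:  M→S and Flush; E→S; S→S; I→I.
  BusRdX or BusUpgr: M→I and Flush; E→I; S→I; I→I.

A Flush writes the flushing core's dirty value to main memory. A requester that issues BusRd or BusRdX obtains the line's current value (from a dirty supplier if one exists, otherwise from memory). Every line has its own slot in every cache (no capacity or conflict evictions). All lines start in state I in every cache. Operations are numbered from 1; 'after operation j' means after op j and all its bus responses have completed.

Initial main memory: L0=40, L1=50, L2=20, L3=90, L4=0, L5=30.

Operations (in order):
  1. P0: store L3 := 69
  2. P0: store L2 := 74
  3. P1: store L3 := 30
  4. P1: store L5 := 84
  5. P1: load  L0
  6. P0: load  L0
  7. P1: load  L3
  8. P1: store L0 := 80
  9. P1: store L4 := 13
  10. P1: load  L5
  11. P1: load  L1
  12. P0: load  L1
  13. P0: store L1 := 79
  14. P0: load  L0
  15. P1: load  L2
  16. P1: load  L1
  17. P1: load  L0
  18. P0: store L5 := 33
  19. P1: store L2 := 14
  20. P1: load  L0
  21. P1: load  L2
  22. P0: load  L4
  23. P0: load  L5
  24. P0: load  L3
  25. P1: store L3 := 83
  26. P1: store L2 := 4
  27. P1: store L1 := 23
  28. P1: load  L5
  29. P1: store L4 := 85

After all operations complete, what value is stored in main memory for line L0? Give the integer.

[1] P0: store L3 := 69 | P0:M(69), P1:I | bus: BusRdX
[2] P0: store L2 := 74 | P0:M(74), P1:I | bus: BusRdX
[3] P1: store L3 := 30 | P0:I, P1:M(30) | bus: BusRdX,Flush
[4] P1: store L5 := 84 | P0:I, P1:M(84) | bus: BusRdX
[5] P1: load  L0 | P0:I, P1:E(40) | bus: BusRd
[6] P0: load  L0 | P0:S(40), P1:S(40) | bus: BusRd
[7] P1: load  L3 | P0:I, P1:M(30) | bus: none
[8] P1: store L0 := 80 | P0:I, P1:M(80) | bus: BusUpgr
[9] P1: store L4 := 13 | P0:I, P1:M(13) | bus: BusRdX
[10] P1: load  L5 | P0:I, P1:M(84) | bus: none
[11] P1: load  L1 | P0:I, P1:E(50) | bus: BusRd
[12] P0: load  L1 | P0:S(50), P1:S(50) | bus: BusRd
[13] P0: store L1 := 79 | P0:M(79), P1:I | bus: BusUpgr
[14] P0: load  L0 | P0:S(80), P1:S(80) | bus: BusRd,Flush
[15] P1: load  L2 | P0:S(74), P1:S(74) | bus: BusRd,Flush
[16] P1: load  L1 | P0:S(79), P1:S(79) | bus: BusRd,Flush
[17] P1: load  L0 | P0:S(80), P1:S(80) | bus: none
[18] P0: store L5 := 33 | P0:M(33), P1:I | bus: BusRdX,Flush
[19] P1: store L2 := 14 | P0:I, P1:M(14) | bus: BusUpgr
[20] P1: load  L0 | P0:S(80), P1:S(80) | bus: none
[21] P1: load  L2 | P0:I, P1:M(14) | bus: none
[22] P0: load  L4 | P0:S(13), P1:S(13) | bus: BusRd,Flush
[23] P0: load  L5 | P0:M(33), P1:I | bus: none
[24] P0: load  L3 | P0:S(30), P1:S(30) | bus: BusRd,Flush
[25] P1: store L3 := 83 | P0:I, P1:M(83) | bus: BusUpgr
[26] P1: store L2 := 4 | P0:I, P1:M(4) | bus: none
[27] P1: store L1 := 23 | P0:I, P1:M(23) | bus: BusUpgr
[28] P1: load  L5 | P0:S(33), P1:S(33) | bus: BusRd,Flush
[29] P1: store L4 := 85 | P0:I, P1:M(85) | bus: BusUpgr

memory[L0] = 80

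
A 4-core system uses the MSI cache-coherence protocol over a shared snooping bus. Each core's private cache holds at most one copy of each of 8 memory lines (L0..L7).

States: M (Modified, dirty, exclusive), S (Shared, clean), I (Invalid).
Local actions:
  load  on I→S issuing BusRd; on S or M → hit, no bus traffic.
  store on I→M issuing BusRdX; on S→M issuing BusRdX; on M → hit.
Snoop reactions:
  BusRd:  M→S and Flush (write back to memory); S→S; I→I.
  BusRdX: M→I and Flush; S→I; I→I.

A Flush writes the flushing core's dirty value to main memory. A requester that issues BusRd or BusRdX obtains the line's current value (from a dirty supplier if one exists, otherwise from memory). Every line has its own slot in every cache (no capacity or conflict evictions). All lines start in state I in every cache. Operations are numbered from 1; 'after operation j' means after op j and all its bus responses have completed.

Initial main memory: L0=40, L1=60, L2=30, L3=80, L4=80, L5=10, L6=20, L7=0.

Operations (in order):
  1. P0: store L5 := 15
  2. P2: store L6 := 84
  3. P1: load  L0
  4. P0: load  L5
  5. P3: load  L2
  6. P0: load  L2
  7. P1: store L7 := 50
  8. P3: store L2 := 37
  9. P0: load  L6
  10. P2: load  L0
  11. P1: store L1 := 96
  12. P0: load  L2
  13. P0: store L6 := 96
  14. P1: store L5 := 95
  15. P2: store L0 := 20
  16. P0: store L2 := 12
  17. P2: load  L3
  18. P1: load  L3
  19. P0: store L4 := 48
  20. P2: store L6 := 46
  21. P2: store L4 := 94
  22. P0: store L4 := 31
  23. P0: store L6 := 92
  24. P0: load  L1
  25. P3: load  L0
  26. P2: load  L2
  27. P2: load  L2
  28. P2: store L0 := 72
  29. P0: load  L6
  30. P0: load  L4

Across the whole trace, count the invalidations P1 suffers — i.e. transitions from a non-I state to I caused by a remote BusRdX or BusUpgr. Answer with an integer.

invalidations = 1

  op1 P0: store L5 := 15 → M/I/I/I on L5; bus BusRdX; mem=10
  op2 P2: store L6 := 84 → I/I/M/I on L6; bus BusRdX; mem=20
  op3 P1: load  L0 → I/S/I/I on L0; bus BusRd; mem=40
  op4 P0: load  L5 → M/I/I/I on L5; bus (none); mem=10
  op5 P3: load  L2 → I/I/I/S on L2; bus BusRd; mem=30
  op6 P0: load  L2 → S/I/I/S on L2; bus BusRd; mem=30
  op7 P1: store L7 := 50 → I/M/I/I on L7; bus BusRdX; mem=0
  op8 P3: store L2 := 37 → I/I/I/M on L2; bus BusRdX; mem=30
  op9 P0: load  L6 → S/I/S/I on L6; bus BusRd Flush; mem=84
  op10 P2: load  L0 → I/S/S/I on L0; bus BusRd; mem=40
  op11 P1: store L1 := 96 → I/M/I/I on L1; bus BusRdX; mem=60
  op12 P0: load  L2 → S/I/I/S on L2; bus BusRd Flush; mem=37
  op13 P0: store L6 := 96 → M/I/I/I on L6; bus BusRdX; mem=84
  op14 P1: store L5 := 95 → I/M/I/I on L5; bus BusRdX Flush; mem=15
  op15 P2: store L0 := 20 → I/I/M/I on L0; bus BusRdX; mem=40
  op16 P0: store L2 := 12 → M/I/I/I on L2; bus BusRdX; mem=37
  op17 P2: load  L3 → I/I/S/I on L3; bus BusRd; mem=80
  op18 P1: load  L3 → I/S/S/I on L3; bus BusRd; mem=80
  op19 P0: store L4 := 48 → M/I/I/I on L4; bus BusRdX; mem=80
  op20 P2: store L6 := 46 → I/I/M/I on L6; bus BusRdX Flush; mem=96
  op21 P2: store L4 := 94 → I/I/M/I on L4; bus BusRdX Flush; mem=48
  op22 P0: store L4 := 31 → M/I/I/I on L4; bus BusRdX Flush; mem=94
  op23 P0: store L6 := 92 → M/I/I/I on L6; bus BusRdX Flush; mem=46
  op24 P0: load  L1 → S/S/I/I on L1; bus BusRd Flush; mem=96
  op25 P3: load  L0 → I/I/S/S on L0; bus BusRd Flush; mem=20
  op26 P2: load  L2 → S/I/S/I on L2; bus BusRd Flush; mem=12
  op27 P2: load  L2 → S/I/S/I on L2; bus (none); mem=12
  op28 P2: store L0 := 72 → I/I/M/I on L0; bus BusRdX; mem=20
  op29 P0: load  L6 → M/I/I/I on L6; bus (none); mem=46
  op30 P0: load  L4 → M/I/I/I on L4; bus (none); mem=94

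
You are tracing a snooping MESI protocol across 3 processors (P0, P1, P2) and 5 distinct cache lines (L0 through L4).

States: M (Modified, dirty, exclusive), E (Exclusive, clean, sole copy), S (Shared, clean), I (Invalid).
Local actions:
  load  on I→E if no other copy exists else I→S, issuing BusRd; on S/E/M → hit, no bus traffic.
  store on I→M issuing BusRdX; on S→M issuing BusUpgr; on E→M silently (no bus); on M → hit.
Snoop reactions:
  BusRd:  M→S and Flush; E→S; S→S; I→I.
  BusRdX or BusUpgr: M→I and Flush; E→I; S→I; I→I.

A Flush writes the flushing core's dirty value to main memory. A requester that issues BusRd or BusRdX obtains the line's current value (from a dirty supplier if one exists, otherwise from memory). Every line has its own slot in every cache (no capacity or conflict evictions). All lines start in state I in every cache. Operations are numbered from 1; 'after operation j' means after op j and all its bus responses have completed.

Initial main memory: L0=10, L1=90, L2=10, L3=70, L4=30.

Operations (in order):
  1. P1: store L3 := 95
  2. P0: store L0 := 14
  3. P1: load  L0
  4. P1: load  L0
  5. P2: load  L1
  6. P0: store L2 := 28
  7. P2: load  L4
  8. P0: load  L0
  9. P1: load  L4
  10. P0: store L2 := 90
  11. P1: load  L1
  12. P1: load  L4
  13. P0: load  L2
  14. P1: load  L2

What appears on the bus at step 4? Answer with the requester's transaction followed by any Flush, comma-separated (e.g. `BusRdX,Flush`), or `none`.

bus = none

1. P1: store L3 := 95  bus=[BusRdX]  L3: P0=I P1=M P2=I  mem[L3]=70
2. P0: store L0 := 14  bus=[BusRdX]  L0: P0=M P1=I P2=I  mem[L0]=10
3. P1: load  L0  bus=[BusRd,Flush]  L0: P0=S P1=S P2=I  mem[L0]=14
4. P1: load  L0  bus=[-]  L0: P0=S P1=S P2=I  mem[L0]=14
5. P2: load  L1  bus=[BusRd]  L1: P0=I P1=I P2=E  mem[L1]=90
6. P0: store L2 := 28  bus=[BusRdX]  L2: P0=M P1=I P2=I  mem[L2]=10
7. P2: load  L4  bus=[BusRd]  L4: P0=I P1=I P2=E  mem[L4]=30
8. P0: load  L0  bus=[-]  L0: P0=S P1=S P2=I  mem[L0]=14
9. P1: load  L4  bus=[BusRd]  L4: P0=I P1=S P2=S  mem[L4]=30
10. P0: store L2 := 90  bus=[-]  L2: P0=M P1=I P2=I  mem[L2]=10
11. P1: load  L1  bus=[BusRd]  L1: P0=I P1=S P2=S  mem[L1]=90
12. P1: load  L4  bus=[-]  L4: P0=I P1=S P2=S  mem[L4]=30
13. P0: load  L2  bus=[-]  L2: P0=M P1=I P2=I  mem[L2]=10
14. P1: load  L2  bus=[BusRd,Flush]  L2: P0=S P1=S P2=I  mem[L2]=90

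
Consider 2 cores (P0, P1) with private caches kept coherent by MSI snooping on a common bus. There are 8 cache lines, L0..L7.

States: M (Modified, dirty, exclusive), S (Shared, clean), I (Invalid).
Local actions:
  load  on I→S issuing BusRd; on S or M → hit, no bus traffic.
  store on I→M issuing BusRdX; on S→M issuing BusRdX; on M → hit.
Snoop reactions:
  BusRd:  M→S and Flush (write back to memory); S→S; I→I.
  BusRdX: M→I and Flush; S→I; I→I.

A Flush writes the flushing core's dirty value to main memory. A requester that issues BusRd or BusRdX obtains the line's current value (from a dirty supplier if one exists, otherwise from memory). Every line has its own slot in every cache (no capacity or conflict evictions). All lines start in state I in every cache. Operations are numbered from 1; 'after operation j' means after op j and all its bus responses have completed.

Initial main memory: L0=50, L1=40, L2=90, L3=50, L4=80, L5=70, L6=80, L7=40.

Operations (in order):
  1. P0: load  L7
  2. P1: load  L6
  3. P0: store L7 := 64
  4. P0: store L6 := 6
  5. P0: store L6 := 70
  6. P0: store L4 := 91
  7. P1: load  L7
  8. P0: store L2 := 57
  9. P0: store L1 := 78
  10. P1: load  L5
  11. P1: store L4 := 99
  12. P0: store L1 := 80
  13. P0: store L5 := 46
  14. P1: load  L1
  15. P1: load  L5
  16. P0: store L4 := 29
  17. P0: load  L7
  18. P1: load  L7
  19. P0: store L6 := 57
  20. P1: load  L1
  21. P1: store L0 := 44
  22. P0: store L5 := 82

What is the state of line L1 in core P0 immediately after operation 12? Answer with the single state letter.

state = M

  op1 P0: load  L7 → S/I on L7; bus BusRd; mem=40
  op2 P1: load  L6 → I/S on L6; bus BusRd; mem=80
  op3 P0: store L7 := 64 → M/I on L7; bus BusRdX; mem=40
  op4 P0: store L6 := 6 → M/I on L6; bus BusRdX; mem=80
  op5 P0: store L6 := 70 → M/I on L6; bus (none); mem=80
  op6 P0: store L4 := 91 → M/I on L4; bus BusRdX; mem=80
  op7 P1: load  L7 → S/S on L7; bus BusRd Flush; mem=64
  op8 P0: store L2 := 57 → M/I on L2; bus BusRdX; mem=90
  op9 P0: store L1 := 78 → M/I on L1; bus BusRdX; mem=40
  op10 P1: load  L5 → I/S on L5; bus BusRd; mem=70
  op11 P1: store L4 := 99 → I/M on L4; bus BusRdX Flush; mem=91
  op12 P0: store L1 := 80 → M/I on L1; bus (none); mem=40
  op13 P0: store L5 := 46 → M/I on L5; bus BusRdX; mem=70
  op14 P1: load  L1 → S/S on L1; bus BusRd Flush; mem=80
  op15 P1: load  L5 → S/S on L5; bus BusRd Flush; mem=46
  op16 P0: store L4 := 29 → M/I on L4; bus BusRdX Flush; mem=99
  op17 P0: load  L7 → S/S on L7; bus (none); mem=64
  op18 P1: load  L7 → S/S on L7; bus (none); mem=64
  op19 P0: store L6 := 57 → M/I on L6; bus (none); mem=80
  op20 P1: load  L1 → S/S on L1; bus (none); mem=80
  op21 P1: store L0 := 44 → I/M on L0; bus BusRdX; mem=50
  op22 P0: store L5 := 82 → M/I on L5; bus BusRdX; mem=46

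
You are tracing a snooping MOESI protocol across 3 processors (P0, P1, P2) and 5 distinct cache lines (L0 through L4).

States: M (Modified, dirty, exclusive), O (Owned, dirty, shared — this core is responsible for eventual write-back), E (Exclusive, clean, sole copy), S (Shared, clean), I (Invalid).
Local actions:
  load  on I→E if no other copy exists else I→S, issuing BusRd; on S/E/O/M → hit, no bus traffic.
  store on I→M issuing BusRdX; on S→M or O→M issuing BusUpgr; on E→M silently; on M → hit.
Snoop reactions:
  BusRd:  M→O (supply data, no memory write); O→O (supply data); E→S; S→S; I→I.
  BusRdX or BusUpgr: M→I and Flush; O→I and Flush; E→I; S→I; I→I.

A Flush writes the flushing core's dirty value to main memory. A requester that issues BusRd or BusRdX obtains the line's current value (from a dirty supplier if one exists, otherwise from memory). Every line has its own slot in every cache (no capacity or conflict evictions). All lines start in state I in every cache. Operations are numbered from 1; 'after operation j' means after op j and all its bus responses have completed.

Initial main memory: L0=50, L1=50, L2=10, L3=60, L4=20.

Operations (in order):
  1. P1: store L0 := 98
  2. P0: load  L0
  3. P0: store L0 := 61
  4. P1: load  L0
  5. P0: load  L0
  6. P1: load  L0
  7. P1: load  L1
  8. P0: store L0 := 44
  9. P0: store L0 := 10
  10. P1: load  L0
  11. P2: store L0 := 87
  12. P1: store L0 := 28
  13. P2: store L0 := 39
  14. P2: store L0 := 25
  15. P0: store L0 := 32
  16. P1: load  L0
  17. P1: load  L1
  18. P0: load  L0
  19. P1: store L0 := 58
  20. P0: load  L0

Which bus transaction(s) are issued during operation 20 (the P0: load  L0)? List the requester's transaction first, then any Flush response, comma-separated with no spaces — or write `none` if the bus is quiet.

[1] P1: store L0 := 98 | P0:I, P1:M(98), P2:I | bus: BusRdX
[2] P0: load  L0 | P0:S(98), P1:O(98), P2:I | bus: BusRd
[3] P0: store L0 := 61 | P0:M(61), P1:I, P2:I | bus: BusUpgr,Flush
[4] P1: load  L0 | P0:O(61), P1:S(61), P2:I | bus: BusRd
[5] P0: load  L0 | P0:O(61), P1:S(61), P2:I | bus: none
[6] P1: load  L0 | P0:O(61), P1:S(61), P2:I | bus: none
[7] P1: load  L1 | P0:I, P1:E(50), P2:I | bus: BusRd
[8] P0: store L0 := 44 | P0:M(44), P1:I, P2:I | bus: BusUpgr
[9] P0: store L0 := 10 | P0:M(10), P1:I, P2:I | bus: none
[10] P1: load  L0 | P0:O(10), P1:S(10), P2:I | bus: BusRd
[11] P2: store L0 := 87 | P0:I, P1:I, P2:M(87) | bus: BusRdX,Flush
[12] P1: store L0 := 28 | P0:I, P1:M(28), P2:I | bus: BusRdX,Flush
[13] P2: store L0 := 39 | P0:I, P1:I, P2:M(39) | bus: BusRdX,Flush
[14] P2: store L0 := 25 | P0:I, P1:I, P2:M(25) | bus: none
[15] P0: store L0 := 32 | P0:M(32), P1:I, P2:I | bus: BusRdX,Flush
[16] P1: load  L0 | P0:O(32), P1:S(32), P2:I | bus: BusRd
[17] P1: load  L1 | P0:I, P1:E(50), P2:I | bus: none
[18] P0: load  L0 | P0:O(32), P1:S(32), P2:I | bus: none
[19] P1: store L0 := 58 | P0:I, P1:M(58), P2:I | bus: BusUpgr,Flush
[20] P0: load  L0 | P0:S(58), P1:O(58), P2:I | bus: BusRd

bus = BusRd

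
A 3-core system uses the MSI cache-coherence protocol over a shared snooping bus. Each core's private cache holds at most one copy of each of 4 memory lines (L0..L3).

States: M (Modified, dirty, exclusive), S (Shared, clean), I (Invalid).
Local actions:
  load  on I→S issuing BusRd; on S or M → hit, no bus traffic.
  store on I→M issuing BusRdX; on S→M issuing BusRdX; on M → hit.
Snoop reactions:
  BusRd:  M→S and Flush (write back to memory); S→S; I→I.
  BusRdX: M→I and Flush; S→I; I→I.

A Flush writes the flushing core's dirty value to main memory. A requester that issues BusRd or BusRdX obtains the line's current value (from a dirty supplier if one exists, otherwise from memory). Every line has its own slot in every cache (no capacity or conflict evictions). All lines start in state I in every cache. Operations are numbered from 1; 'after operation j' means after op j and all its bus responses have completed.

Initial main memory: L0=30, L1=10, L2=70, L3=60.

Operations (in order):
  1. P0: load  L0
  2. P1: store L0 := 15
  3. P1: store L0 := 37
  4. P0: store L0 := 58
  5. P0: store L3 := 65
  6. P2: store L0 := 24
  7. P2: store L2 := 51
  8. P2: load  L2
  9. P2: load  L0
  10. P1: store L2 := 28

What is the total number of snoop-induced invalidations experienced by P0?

1. P0: load  L0  bus=[BusRd]  L0: P0=S P1=I P2=I  mem[L0]=30
2. P1: store L0 := 15  bus=[BusRdX]  L0: P0=I P1=M P2=I  mem[L0]=30
3. P1: store L0 := 37  bus=[-]  L0: P0=I P1=M P2=I  mem[L0]=30
4. P0: store L0 := 58  bus=[BusRdX,Flush]  L0: P0=M P1=I P2=I  mem[L0]=37
5. P0: store L3 := 65  bus=[BusRdX]  L3: P0=M P1=I P2=I  mem[L3]=60
6. P2: store L0 := 24  bus=[BusRdX,Flush]  L0: P0=I P1=I P2=M  mem[L0]=58
7. P2: store L2 := 51  bus=[BusRdX]  L2: P0=I P1=I P2=M  mem[L2]=70
8. P2: load  L2  bus=[-]  L2: P0=I P1=I P2=M  mem[L2]=70
9. P2: load  L0  bus=[-]  L0: P0=I P1=I P2=M  mem[L0]=58
10. P1: store L2 := 28  bus=[BusRdX,Flush]  L2: P0=I P1=M P2=I  mem[L2]=51

invalidations = 2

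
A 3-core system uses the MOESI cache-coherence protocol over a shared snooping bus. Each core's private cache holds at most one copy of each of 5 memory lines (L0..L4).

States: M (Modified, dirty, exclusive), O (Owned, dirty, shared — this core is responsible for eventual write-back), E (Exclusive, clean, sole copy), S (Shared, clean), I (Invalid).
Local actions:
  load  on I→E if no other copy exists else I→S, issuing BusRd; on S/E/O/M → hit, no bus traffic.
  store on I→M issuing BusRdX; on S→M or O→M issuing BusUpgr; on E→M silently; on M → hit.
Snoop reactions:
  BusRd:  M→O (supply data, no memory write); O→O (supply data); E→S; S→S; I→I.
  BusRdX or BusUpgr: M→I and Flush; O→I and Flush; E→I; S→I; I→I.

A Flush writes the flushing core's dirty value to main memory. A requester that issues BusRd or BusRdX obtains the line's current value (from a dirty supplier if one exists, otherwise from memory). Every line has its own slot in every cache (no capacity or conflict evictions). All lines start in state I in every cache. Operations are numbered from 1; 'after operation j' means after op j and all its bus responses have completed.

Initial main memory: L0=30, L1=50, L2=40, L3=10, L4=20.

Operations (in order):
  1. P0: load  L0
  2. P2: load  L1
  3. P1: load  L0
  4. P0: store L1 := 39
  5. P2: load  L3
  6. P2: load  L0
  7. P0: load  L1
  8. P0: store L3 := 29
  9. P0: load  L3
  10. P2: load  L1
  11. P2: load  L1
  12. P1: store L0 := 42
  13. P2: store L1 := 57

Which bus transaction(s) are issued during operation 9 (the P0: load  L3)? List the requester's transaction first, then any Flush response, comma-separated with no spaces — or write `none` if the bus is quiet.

step 1: P0: load  L0  ⟶  EII  (L0)  txn=BusRd  M[L0]=30
step 2: P2: load  L1  ⟶  IIE  (L1)  txn=BusRd  M[L1]=50
step 3: P1: load  L0  ⟶  SSI  (L0)  txn=BusRd  M[L0]=30
step 4: P0: store L1 := 39  ⟶  MII  (L1)  txn=BusRdX  M[L1]=50
step 5: P2: load  L3  ⟶  IIE  (L3)  txn=BusRd  M[L3]=10
step 6: P2: load  L0  ⟶  SSS  (L0)  txn=BusRd  M[L0]=30
step 7: P0: load  L1  ⟶  MII  (L1)  txn=∅  M[L1]=50
step 8: P0: store L3 := 29  ⟶  MII  (L3)  txn=BusRdX  M[L3]=10
step 9: P0: load  L3  ⟶  MII  (L3)  txn=∅  M[L3]=10
step 10: P2: load  L1  ⟶  OIS  (L1)  txn=BusRd  M[L1]=50
step 11: P2: load  L1  ⟶  OIS  (L1)  txn=∅  M[L1]=50
step 12: P1: store L0 := 42  ⟶  IMI  (L0)  txn=BusUpgr  M[L0]=30
step 13: P2: store L1 := 57  ⟶  IIM  (L1)  txn=BusUpgr+Flush  M[L1]=39

bus = none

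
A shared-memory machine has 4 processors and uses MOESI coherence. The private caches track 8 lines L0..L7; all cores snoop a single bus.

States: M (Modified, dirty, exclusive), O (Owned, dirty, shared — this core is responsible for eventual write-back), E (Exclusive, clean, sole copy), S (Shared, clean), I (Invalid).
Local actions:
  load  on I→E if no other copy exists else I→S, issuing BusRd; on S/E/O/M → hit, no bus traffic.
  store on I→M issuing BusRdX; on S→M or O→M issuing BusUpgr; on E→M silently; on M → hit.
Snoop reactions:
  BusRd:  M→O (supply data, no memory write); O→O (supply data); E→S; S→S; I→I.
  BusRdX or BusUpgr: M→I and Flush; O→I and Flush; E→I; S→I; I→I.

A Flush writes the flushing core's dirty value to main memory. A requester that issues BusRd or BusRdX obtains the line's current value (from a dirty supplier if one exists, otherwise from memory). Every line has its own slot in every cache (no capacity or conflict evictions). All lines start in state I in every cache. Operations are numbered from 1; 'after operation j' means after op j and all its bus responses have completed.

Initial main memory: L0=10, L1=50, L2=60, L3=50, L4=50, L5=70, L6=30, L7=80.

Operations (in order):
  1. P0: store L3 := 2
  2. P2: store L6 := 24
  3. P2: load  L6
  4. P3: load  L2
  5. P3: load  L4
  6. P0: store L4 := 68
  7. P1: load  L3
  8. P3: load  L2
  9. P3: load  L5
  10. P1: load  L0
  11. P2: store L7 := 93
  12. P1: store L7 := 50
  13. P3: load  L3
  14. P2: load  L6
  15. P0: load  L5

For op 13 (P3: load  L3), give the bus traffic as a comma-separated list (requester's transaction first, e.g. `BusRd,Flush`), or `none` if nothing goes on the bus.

1. P0: store L3 := 2  bus=[BusRdX]  L3: P0=M P1=I P2=I P3=I  mem[L3]=50
2. P2: store L6 := 24  bus=[BusRdX]  L6: P0=I P1=I P2=M P3=I  mem[L6]=30
3. P2: load  L6  bus=[-]  L6: P0=I P1=I P2=M P3=I  mem[L6]=30
4. P3: load  L2  bus=[BusRd]  L2: P0=I P1=I P2=I P3=E  mem[L2]=60
5. P3: load  L4  bus=[BusRd]  L4: P0=I P1=I P2=I P3=E  mem[L4]=50
6. P0: store L4 := 68  bus=[BusRdX]  L4: P0=M P1=I P2=I P3=I  mem[L4]=50
7. P1: load  L3  bus=[BusRd]  L3: P0=O P1=S P2=I P3=I  mem[L3]=50
8. P3: load  L2  bus=[-]  L2: P0=I P1=I P2=I P3=E  mem[L2]=60
9. P3: load  L5  bus=[BusRd]  L5: P0=I P1=I P2=I P3=E  mem[L5]=70
10. P1: load  L0  bus=[BusRd]  L0: P0=I P1=E P2=I P3=I  mem[L0]=10
11. P2: store L7 := 93  bus=[BusRdX]  L7: P0=I P1=I P2=M P3=I  mem[L7]=80
12. P1: store L7 := 50  bus=[BusRdX,Flush]  L7: P0=I P1=M P2=I P3=I  mem[L7]=93
13. P3: load  L3  bus=[BusRd]  L3: P0=O P1=S P2=I P3=S  mem[L3]=50
14. P2: load  L6  bus=[-]  L6: P0=I P1=I P2=M P3=I  mem[L6]=30
15. P0: load  L5  bus=[BusRd]  L5: P0=S P1=I P2=I P3=S  mem[L5]=70

bus = BusRd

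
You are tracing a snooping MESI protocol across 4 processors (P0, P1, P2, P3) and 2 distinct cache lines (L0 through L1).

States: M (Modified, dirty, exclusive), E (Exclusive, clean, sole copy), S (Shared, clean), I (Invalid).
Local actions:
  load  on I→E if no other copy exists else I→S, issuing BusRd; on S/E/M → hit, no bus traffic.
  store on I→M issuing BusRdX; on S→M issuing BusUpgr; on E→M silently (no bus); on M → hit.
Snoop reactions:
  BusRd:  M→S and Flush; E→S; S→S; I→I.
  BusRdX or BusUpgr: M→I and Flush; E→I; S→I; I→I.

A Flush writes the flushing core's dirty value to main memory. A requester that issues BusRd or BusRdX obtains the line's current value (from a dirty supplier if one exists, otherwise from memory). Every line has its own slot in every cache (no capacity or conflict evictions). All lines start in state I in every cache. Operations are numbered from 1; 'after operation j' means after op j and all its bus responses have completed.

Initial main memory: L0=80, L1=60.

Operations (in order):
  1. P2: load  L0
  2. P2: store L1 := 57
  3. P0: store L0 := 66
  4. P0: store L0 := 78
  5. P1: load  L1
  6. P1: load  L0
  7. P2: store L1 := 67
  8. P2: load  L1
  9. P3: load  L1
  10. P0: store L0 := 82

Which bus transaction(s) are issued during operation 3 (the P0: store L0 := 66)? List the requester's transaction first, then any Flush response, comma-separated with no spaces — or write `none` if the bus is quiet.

bus = BusRdX

step 1: P2: load  L0  ⟶  IIEI  (L0)  txn=BusRd  M[L0]=80
step 2: P2: store L1 := 57  ⟶  IIMI  (L1)  txn=BusRdX  M[L1]=60
step 3: P0: store L0 := 66  ⟶  MIII  (L0)  txn=BusRdX  M[L0]=80
step 4: P0: store L0 := 78  ⟶  MIII  (L0)  txn=∅  M[L0]=80
step 5: P1: load  L1  ⟶  ISSI  (L1)  txn=BusRd+Flush  M[L1]=57
step 6: P1: load  L0  ⟶  SSII  (L0)  txn=BusRd+Flush  M[L0]=78
step 7: P2: store L1 := 67  ⟶  IIMI  (L1)  txn=BusUpgr  M[L1]=57
step 8: P2: load  L1  ⟶  IIMI  (L1)  txn=∅  M[L1]=57
step 9: P3: load  L1  ⟶  IISS  (L1)  txn=BusRd+Flush  M[L1]=67
step 10: P0: store L0 := 82  ⟶  MIII  (L0)  txn=BusUpgr  M[L0]=78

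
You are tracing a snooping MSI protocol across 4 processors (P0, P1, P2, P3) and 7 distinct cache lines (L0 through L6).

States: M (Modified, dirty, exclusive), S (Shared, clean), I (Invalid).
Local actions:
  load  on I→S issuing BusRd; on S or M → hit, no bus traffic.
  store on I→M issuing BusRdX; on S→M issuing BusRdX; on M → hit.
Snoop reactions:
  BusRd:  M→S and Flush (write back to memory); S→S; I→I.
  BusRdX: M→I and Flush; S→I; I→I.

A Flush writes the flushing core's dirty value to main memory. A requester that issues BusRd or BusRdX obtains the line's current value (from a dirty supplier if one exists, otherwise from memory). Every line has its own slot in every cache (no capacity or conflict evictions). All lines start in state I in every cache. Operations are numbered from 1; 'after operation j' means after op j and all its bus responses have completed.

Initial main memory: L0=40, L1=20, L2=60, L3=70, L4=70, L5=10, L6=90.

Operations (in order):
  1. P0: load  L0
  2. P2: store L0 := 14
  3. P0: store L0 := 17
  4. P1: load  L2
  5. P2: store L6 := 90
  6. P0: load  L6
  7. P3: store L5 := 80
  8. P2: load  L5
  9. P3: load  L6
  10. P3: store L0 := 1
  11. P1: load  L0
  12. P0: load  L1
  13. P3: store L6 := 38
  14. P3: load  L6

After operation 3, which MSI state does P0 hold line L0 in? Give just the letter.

1. P0: load  L0  bus=[BusRd]  L0: P0=S P1=I P2=I P3=I  mem[L0]=40
2. P2: store L0 := 14  bus=[BusRdX]  L0: P0=I P1=I P2=M P3=I  mem[L0]=40
3. P0: store L0 := 17  bus=[BusRdX,Flush]  L0: P0=M P1=I P2=I P3=I  mem[L0]=14
4. P1: load  L2  bus=[BusRd]  L2: P0=I P1=S P2=I P3=I  mem[L2]=60
5. P2: store L6 := 90  bus=[BusRdX]  L6: P0=I P1=I P2=M P3=I  mem[L6]=90
6. P0: load  L6  bus=[BusRd,Flush]  L6: P0=S P1=I P2=S P3=I  mem[L6]=90
7. P3: store L5 := 80  bus=[BusRdX]  L5: P0=I P1=I P2=I P3=M  mem[L5]=10
8. P2: load  L5  bus=[BusRd,Flush]  L5: P0=I P1=I P2=S P3=S  mem[L5]=80
9. P3: load  L6  bus=[BusRd]  L6: P0=S P1=I P2=S P3=S  mem[L6]=90
10. P3: store L0 := 1  bus=[BusRdX,Flush]  L0: P0=I P1=I P2=I P3=M  mem[L0]=17
11. P1: load  L0  bus=[BusRd,Flush]  L0: P0=I P1=S P2=I P3=S  mem[L0]=1
12. P0: load  L1  bus=[BusRd]  L1: P0=S P1=I P2=I P3=I  mem[L1]=20
13. P3: store L6 := 38  bus=[BusRdX]  L6: P0=I P1=I P2=I P3=M  mem[L6]=90
14. P3: load  L6  bus=[-]  L6: P0=I P1=I P2=I P3=M  mem[L6]=90

state = M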